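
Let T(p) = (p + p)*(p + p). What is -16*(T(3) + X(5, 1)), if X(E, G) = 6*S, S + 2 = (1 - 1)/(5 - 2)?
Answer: -384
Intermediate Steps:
S = -2 (S = -2 + (1 - 1)/(5 - 2) = -2 + 0/3 = -2 + 0*(1/3) = -2 + 0 = -2)
X(E, G) = -12 (X(E, G) = 6*(-2) = -12)
T(p) = 4*p**2 (T(p) = (2*p)*(2*p) = 4*p**2)
-16*(T(3) + X(5, 1)) = -16*(4*3**2 - 12) = -16*(4*9 - 12) = -16*(36 - 12) = -16*24 = -384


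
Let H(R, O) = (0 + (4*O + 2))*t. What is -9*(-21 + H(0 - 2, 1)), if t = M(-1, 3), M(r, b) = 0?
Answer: 189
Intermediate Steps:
t = 0
H(R, O) = 0 (H(R, O) = (0 + (4*O + 2))*0 = (0 + (2 + 4*O))*0 = (2 + 4*O)*0 = 0)
-9*(-21 + H(0 - 2, 1)) = -9*(-21 + 0) = -9*(-21) = 189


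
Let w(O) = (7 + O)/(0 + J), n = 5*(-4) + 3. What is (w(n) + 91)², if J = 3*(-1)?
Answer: 80089/9 ≈ 8898.8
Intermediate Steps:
J = -3
n = -17 (n = -20 + 3 = -17)
w(O) = -7/3 - O/3 (w(O) = (7 + O)/(0 - 3) = (7 + O)/(-3) = (7 + O)*(-⅓) = -7/3 - O/3)
(w(n) + 91)² = ((-7/3 - ⅓*(-17)) + 91)² = ((-7/3 + 17/3) + 91)² = (10/3 + 91)² = (283/3)² = 80089/9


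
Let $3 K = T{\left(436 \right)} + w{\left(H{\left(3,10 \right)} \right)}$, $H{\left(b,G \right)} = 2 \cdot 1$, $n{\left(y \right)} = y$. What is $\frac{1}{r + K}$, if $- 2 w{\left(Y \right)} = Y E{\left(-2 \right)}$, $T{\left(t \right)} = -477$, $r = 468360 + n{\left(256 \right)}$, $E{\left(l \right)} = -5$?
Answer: $\frac{3}{1405376} \approx 2.1347 \cdot 10^{-6}$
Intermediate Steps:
$H{\left(b,G \right)} = 2$
$r = 468616$ ($r = 468360 + 256 = 468616$)
$w{\left(Y \right)} = \frac{5 Y}{2}$ ($w{\left(Y \right)} = - \frac{Y \left(-5\right)}{2} = - \frac{\left(-5\right) Y}{2} = \frac{5 Y}{2}$)
$K = - \frac{472}{3}$ ($K = \frac{-477 + \frac{5}{2} \cdot 2}{3} = \frac{-477 + 5}{3} = \frac{1}{3} \left(-472\right) = - \frac{472}{3} \approx -157.33$)
$\frac{1}{r + K} = \frac{1}{468616 - \frac{472}{3}} = \frac{1}{\frac{1405376}{3}} = \frac{3}{1405376}$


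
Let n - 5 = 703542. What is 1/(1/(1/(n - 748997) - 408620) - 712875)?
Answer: -18571779001/13239356955383325 ≈ -1.4028e-6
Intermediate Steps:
n = 703547 (n = 5 + 703542 = 703547)
1/(1/(1/(n - 748997) - 408620) - 712875) = 1/(1/(1/(703547 - 748997) - 408620) - 712875) = 1/(1/(1/(-45450) - 408620) - 712875) = 1/(1/(-1/45450 - 408620) - 712875) = 1/(1/(-18571779001/45450) - 712875) = 1/(-45450/18571779001 - 712875) = 1/(-13239356955383325/18571779001) = -18571779001/13239356955383325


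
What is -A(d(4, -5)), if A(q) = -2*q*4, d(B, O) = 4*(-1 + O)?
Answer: -192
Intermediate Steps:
d(B, O) = -4 + 4*O
A(q) = -8*q
-A(d(4, -5)) = -(-8)*(-4 + 4*(-5)) = -(-8)*(-4 - 20) = -(-8)*(-24) = -1*192 = -192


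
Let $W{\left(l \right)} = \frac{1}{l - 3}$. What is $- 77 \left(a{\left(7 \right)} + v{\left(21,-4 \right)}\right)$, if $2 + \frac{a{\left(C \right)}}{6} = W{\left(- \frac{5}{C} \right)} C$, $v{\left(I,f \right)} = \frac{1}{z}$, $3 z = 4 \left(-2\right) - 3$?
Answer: $\frac{23604}{13} \approx 1815.7$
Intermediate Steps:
$z = - \frac{11}{3}$ ($z = \frac{4 \left(-2\right) - 3}{3} = \frac{-8 - 3}{3} = \frac{1}{3} \left(-11\right) = - \frac{11}{3} \approx -3.6667$)
$W{\left(l \right)} = \frac{1}{-3 + l}$
$v{\left(I,f \right)} = - \frac{3}{11}$ ($v{\left(I,f \right)} = \frac{1}{- \frac{11}{3}} = - \frac{3}{11}$)
$a{\left(C \right)} = -12 + \frac{6 C}{-3 - \frac{5}{C}}$ ($a{\left(C \right)} = -12 + 6 \frac{C}{-3 - \frac{5}{C}} = -12 + \frac{6 C}{-3 - \frac{5}{C}}$)
$- 77 \left(a{\left(7 \right)} + v{\left(21,-4 \right)}\right) = - 77 \left(\frac{6 \left(-10 - 7^{2} - 42\right)}{5 + 3 \cdot 7} - \frac{3}{11}\right) = - 77 \left(\frac{6 \left(-10 - 49 - 42\right)}{5 + 21} - \frac{3}{11}\right) = - 77 \left(\frac{6 \left(-10 - 49 - 42\right)}{26} - \frac{3}{11}\right) = - 77 \left(6 \cdot \frac{1}{26} \left(-101\right) - \frac{3}{11}\right) = - 77 \left(- \frac{303}{13} - \frac{3}{11}\right) = \left(-77\right) \left(- \frac{3372}{143}\right) = \frac{23604}{13}$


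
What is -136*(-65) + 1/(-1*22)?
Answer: 194479/22 ≈ 8840.0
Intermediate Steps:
-136*(-65) + 1/(-1*22) = 8840 + 1/(-22) = 8840 - 1/22 = 194479/22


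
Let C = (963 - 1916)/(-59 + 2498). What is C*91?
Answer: -86723/2439 ≈ -35.557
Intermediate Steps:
C = -953/2439 ≈ -0.39073
C*91 = -953/2439*91 = -86723/2439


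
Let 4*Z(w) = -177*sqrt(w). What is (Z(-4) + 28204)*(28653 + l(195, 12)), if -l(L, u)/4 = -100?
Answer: 819410812 - 5142381*I/2 ≈ 8.1941e+8 - 2.5712e+6*I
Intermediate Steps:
l(L, u) = 400 (l(L, u) = -4*(-100) = 400)
Z(w) = -177*sqrt(w)/4 (Z(w) = (-177*sqrt(w))/4 = -177*sqrt(w)/4)
(Z(-4) + 28204)*(28653 + l(195, 12)) = (-177*I/2 + 28204)*(28653 + 400) = (-177*I/2 + 28204)*29053 = (28204 - 177*I/2)*29053 = 819410812 - 5142381*I/2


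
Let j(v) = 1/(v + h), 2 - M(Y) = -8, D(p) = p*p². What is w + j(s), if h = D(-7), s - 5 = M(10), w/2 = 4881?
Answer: 3201935/328 ≈ 9762.0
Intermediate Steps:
w = 9762 (w = 2*4881 = 9762)
D(p) = p³
M(Y) = 10 (M(Y) = 2 - 1*(-8) = 2 + 8 = 10)
s = 15 (s = 5 + 10 = 15)
h = -343 (h = (-7)³ = -343)
j(v) = 1/(-343 + v) (j(v) = 1/(v - 343) = 1/(-343 + v))
w + j(s) = 9762 + 1/(-343 + 15) = 9762 + 1/(-328) = 9762 - 1/328 = 3201935/328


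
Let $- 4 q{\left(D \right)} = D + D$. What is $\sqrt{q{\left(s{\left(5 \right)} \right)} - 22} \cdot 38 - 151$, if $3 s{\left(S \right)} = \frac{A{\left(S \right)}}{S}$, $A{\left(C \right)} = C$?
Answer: $-151 + \frac{19 i \sqrt{798}}{3} \approx -151.0 + 178.91 i$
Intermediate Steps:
$s{\left(S \right)} = \frac{1}{3}$ ($s{\left(S \right)} = \frac{S \frac{1}{S}}{3} = \frac{1}{3} \cdot 1 = \frac{1}{3}$)
$q{\left(D \right)} = - \frac{D}{2}$ ($q{\left(D \right)} = - \frac{D + D}{4} = - \frac{2 D}{4} = - \frac{D}{2}$)
$\sqrt{q{\left(s{\left(5 \right)} \right)} - 22} \cdot 38 - 151 = \sqrt{\left(- \frac{1}{2}\right) \frac{1}{3} - 22} \cdot 38 - 151 = \sqrt{- \frac{1}{6} - 22} \cdot 38 - 151 = \sqrt{- \frac{133}{6}} \cdot 38 - 151 = \frac{i \sqrt{798}}{6} \cdot 38 - 151 = \frac{19 i \sqrt{798}}{3} - 151 = -151 + \frac{19 i \sqrt{798}}{3}$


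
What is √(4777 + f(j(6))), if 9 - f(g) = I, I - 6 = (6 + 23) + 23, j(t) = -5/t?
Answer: 2*√1182 ≈ 68.760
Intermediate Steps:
I = 58 (I = 6 + ((6 + 23) + 23) = 6 + (29 + 23) = 6 + 52 = 58)
f(g) = -49 (f(g) = 9 - 1*58 = 9 - 58 = -49)
√(4777 + f(j(6))) = √(4777 - 49) = √4728 = 2*√1182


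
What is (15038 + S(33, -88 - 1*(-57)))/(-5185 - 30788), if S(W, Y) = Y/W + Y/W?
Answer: -496192/1187109 ≈ -0.41798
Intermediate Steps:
S(W, Y) = 2*Y/W
(15038 + S(33, -88 - 1*(-57)))/(-5185 - 30788) = (15038 + 2*(-88 - 1*(-57))/33)/(-5185 - 30788) = (15038 + 2*(-88 + 57)*(1/33))/(-35973) = (15038 + 2*(-31)*(1/33))*(-1/35973) = (15038 - 62/33)*(-1/35973) = (496192/33)*(-1/35973) = -496192/1187109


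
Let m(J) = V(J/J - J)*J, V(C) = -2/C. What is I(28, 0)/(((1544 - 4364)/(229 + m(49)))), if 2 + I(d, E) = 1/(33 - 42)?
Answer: 21071/121824 ≈ 0.17296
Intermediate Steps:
m(J) = -2*J/(1 - J) (m(J) = (-2/(J/J - J))*J = (-2/(1 - J))*J = -2*J/(1 - J))
I(d, E) = -19/9 (I(d, E) = -2 + 1/(33 - 42) = -2 + 1/(-9) = -2 - ⅑ = -19/9)
I(28, 0)/(((1544 - 4364)/(229 + m(49)))) = -19*(229 + 2*49/(-1 + 49))/(1544 - 4364)/9 = -19/(9*((-2820/(229 + 2*49/48)))) = -19/(9*((-2820/(229 + 2*49*(1/48))))) = -19/(9*((-2820/(229 + 49/24)))) = -19/(9*((-2820/5545/24))) = -19/(9*((-2820*24/5545))) = -19/(9*(-13536/1109)) = -19/9*(-1109/13536) = 21071/121824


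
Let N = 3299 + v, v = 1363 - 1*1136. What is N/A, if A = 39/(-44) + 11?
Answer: 155144/445 ≈ 348.64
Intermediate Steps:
v = 227 (v = 1363 - 1136 = 227)
A = 445/44 (A = -1/44*39 + 11 = -39/44 + 11 = 445/44 ≈ 10.114)
N = 3526 (N = 3299 + 227 = 3526)
N/A = 3526/(445/44) = 3526*(44/445) = 155144/445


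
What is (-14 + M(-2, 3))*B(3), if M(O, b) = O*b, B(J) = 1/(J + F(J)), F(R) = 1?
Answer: -5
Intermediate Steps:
B(J) = 1/(1 + J) (B(J) = 1/(J + 1) = 1/(1 + J))
(-14 + M(-2, 3))*B(3) = (-14 - 2*3)/(1 + 3) = (-14 - 6)/4 = -20*1/4 = -5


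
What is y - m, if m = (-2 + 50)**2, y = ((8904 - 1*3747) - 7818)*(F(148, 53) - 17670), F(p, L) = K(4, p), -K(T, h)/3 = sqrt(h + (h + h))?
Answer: 47017566 + 15966*sqrt(111) ≈ 4.7186e+7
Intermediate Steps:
K(T, h) = -3*sqrt(3)*sqrt(h) (K(T, h) = -3*sqrt(h + (h + h)) = -3*sqrt(h + 2*h) = -3*sqrt(3)*sqrt(h))
F(p, L) = -3*sqrt(3)*sqrt(p)
y = 47019870 + 15966*sqrt(111) (y = ((8904 - 1*3747) - 7818)*(-3*sqrt(3)*sqrt(148) - 17670) = ((8904 - 3747) - 7818)*(-3*sqrt(3)*2*sqrt(37) - 17670) = (5157 - 7818)*(-6*sqrt(111) - 17670) = -2661*(-17670 - 6*sqrt(111)) = 47019870 + 15966*sqrt(111) ≈ 4.7188e+7)
m = 2304 (m = 48**2 = 2304)
y - m = (47019870 + 15966*sqrt(111)) - 1*2304 = (47019870 + 15966*sqrt(111)) - 2304 = 47017566 + 15966*sqrt(111)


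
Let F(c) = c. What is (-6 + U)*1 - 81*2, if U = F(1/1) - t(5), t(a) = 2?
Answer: -169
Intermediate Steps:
U = -1 (U = 1/1 - 1*2 = 1*1 - 2 = 1 - 2 = -1)
(-6 + U)*1 - 81*2 = (-6 - 1)*1 - 81*2 = -7*1 - 162 = -7 - 162 = -169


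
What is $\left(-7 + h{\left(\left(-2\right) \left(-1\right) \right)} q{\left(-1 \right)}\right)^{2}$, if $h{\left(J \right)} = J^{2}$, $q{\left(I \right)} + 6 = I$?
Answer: $1225$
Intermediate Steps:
$q{\left(I \right)} = -6 + I$
$\left(-7 + h{\left(\left(-2\right) \left(-1\right) \right)} q{\left(-1 \right)}\right)^{2} = \left(-7 + \left(\left(-2\right) \left(-1\right)\right)^{2} \left(-6 - 1\right)\right)^{2} = \left(-7 + 2^{2} \left(-7\right)\right)^{2} = \left(-7 + 4 \left(-7\right)\right)^{2} = \left(-7 - 28\right)^{2} = \left(-35\right)^{2} = 1225$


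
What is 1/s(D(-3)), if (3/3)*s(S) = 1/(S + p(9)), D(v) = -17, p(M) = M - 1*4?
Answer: -12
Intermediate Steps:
p(M) = -4 + M (p(M) = M - 4 = -4 + M)
s(S) = 1/(5 + S) (s(S) = 1/(S + (-4 + 9)) = 1/(S + 5) = 1/(5 + S))
1/s(D(-3)) = 1/(1/(5 - 17)) = 1/(1/(-12)) = 1/(-1/12) = -12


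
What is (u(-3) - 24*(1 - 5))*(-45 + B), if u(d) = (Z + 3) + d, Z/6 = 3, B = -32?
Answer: -8778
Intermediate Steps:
Z = 18 (Z = 6*3 = 18)
u(d) = 21 + d (u(d) = (18 + 3) + d = 21 + d)
(u(-3) - 24*(1 - 5))*(-45 + B) = ((21 - 3) - 24*(1 - 5))*(-45 - 32) = (18 - 24*(-4))*(-77) = (18 - 4*(-24))*(-77) = (18 + 96)*(-77) = 114*(-77) = -8778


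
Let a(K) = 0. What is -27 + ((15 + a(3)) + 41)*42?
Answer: 2325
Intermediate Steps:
-27 + ((15 + a(3)) + 41)*42 = -27 + ((15 + 0) + 41)*42 = -27 + (15 + 41)*42 = -27 + 56*42 = -27 + 2352 = 2325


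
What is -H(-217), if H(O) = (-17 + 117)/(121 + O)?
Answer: 25/24 ≈ 1.0417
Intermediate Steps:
H(O) = 100/(121 + O)
-H(-217) = -100/(121 - 217) = -100/(-96) = -100*(-1)/96 = -1*(-25/24) = 25/24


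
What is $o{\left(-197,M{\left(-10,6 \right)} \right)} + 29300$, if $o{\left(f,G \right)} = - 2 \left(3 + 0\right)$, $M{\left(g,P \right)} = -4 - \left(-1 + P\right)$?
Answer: $29294$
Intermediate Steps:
$M{\left(g,P \right)} = -3 - P$
$o{\left(f,G \right)} = -6$ ($o{\left(f,G \right)} = \left(-2\right) 3 = -6$)
$o{\left(-197,M{\left(-10,6 \right)} \right)} + 29300 = -6 + 29300 = 29294$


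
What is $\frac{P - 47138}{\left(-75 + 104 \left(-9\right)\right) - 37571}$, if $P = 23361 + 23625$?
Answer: $\frac{76}{19291} \approx 0.0039397$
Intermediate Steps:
$P = 46986$
$\frac{P - 47138}{\left(-75 + 104 \left(-9\right)\right) - 37571} = \frac{46986 - 47138}{\left(-75 + 104 \left(-9\right)\right) - 37571} = - \frac{152}{\left(-75 - 936\right) - 37571} = - \frac{152}{-1011 - 37571} = - \frac{152}{-38582} = \left(-152\right) \left(- \frac{1}{38582}\right) = \frac{76}{19291}$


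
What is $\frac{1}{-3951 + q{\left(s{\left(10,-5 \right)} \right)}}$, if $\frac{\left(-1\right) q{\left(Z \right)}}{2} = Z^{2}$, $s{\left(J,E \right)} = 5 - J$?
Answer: $- \frac{1}{4001} \approx -0.00024994$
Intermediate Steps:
$q{\left(Z \right)} = - 2 Z^{2}$
$\frac{1}{-3951 + q{\left(s{\left(10,-5 \right)} \right)}} = \frac{1}{-3951 - 2 \left(5 - 10\right)^{2}} = \frac{1}{-3951 - 2 \left(-5\right)^{2}} = \frac{1}{-3951 - 50} = \frac{1}{-4001} = - \frac{1}{4001}$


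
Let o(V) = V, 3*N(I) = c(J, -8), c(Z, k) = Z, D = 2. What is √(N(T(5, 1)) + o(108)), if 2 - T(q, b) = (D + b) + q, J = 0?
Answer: 6*√3 ≈ 10.392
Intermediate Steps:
T(q, b) = -b - q (T(q, b) = 2 - ((2 + b) + q) = 2 - (2 + b + q) = 2 + (-2 - b - q) = -b - q)
N(I) = 0 (N(I) = (⅓)*0 = 0)
√(N(T(5, 1)) + o(108)) = √(0 + 108) = √108 = 6*√3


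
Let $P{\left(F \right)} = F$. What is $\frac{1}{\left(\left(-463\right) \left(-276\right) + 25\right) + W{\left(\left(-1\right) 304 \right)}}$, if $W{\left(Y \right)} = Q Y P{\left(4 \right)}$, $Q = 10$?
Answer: $\frac{1}{115653} \approx 8.6466 \cdot 10^{-6}$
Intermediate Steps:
$W{\left(Y \right)} = 40 Y$ ($W{\left(Y \right)} = 10 Y 4 = 40 Y$)
$\frac{1}{\left(\left(-463\right) \left(-276\right) + 25\right) + W{\left(\left(-1\right) 304 \right)}} = \frac{1}{\left(\left(-463\right) \left(-276\right) + 25\right) + 40 \left(\left(-1\right) 304\right)} = \frac{1}{\left(127788 + 25\right) + 40 \left(-304\right)} = \frac{1}{127813 - 12160} = \frac{1}{115653}$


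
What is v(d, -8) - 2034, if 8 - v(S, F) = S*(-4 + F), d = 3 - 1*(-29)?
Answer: -1642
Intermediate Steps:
d = 32 (d = 3 + 29 = 32)
v(S, F) = 8 - S*(-4 + F)
v(d, -8) - 2034 = (8 + 4*32 - 1*(-8)*32) - 2034 = (8 + 128 + 256) - 2034 = 392 - 2034 = -1642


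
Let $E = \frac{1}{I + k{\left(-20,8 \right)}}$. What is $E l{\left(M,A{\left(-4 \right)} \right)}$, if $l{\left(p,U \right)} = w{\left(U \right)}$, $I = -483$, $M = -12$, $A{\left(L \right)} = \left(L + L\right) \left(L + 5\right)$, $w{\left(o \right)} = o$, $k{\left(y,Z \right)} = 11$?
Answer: $\frac{1}{59} \approx 0.016949$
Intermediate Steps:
$A{\left(L \right)} = 2 L \left(5 + L\right)$
$l{\left(p,U \right)} = U$
$E = - \frac{1}{472}$ ($E = \frac{1}{-483 + 11} = \frac{1}{-472} = - \frac{1}{472} \approx -0.0021186$)
$E l{\left(M,A{\left(-4 \right)} \right)} = - \frac{2 \left(-4\right) \left(5 - 4\right)}{472} = - \frac{2 \left(-4\right) 1}{472} = \left(- \frac{1}{472}\right) \left(-8\right) = \frac{1}{59}$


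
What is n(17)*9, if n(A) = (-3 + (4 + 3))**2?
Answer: 144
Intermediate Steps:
n(A) = 16 (n(A) = (-3 + 7)**2 = 4**2 = 16)
n(17)*9 = 16*9 = 144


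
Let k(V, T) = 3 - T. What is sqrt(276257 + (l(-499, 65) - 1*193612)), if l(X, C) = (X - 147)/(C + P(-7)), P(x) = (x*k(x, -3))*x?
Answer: sqrt(10651138331)/359 ≈ 287.48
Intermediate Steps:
P(x) = 6*x**2 (P(x) = (x*(3 - 1*(-3)))*x = (x*(3 + 3))*x = (x*6)*x = (6*x)*x = 6*x**2)
l(X, C) = (-147 + X)/(294 + C) (l(X, C) = (X - 147)/(C + 6*(-7)**2) = (-147 + X)/(C + 6*49) = (-147 + X)/(C + 294) = (-147 + X)/(294 + C))
sqrt(276257 + (l(-499, 65) - 1*193612)) = sqrt(276257 + ((-147 - 499)/(294 + 65) - 1*193612)) = sqrt(276257 + (-646/359 - 193612)) = sqrt(276257 - 69507354/359) = sqrt(29668909/359) = sqrt(10651138331)/359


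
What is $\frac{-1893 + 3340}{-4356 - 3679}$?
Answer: $- \frac{1447}{8035} \approx -0.18009$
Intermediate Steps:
$\frac{-1893 + 3340}{-4356 - 3679} = \frac{1447}{-8035} = 1447 \left(- \frac{1}{8035}\right) = - \frac{1447}{8035}$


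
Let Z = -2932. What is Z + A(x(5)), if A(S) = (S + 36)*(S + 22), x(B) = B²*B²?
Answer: 424735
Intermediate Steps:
x(B) = B⁴
A(S) = (22 + S)*(36 + S) (A(S) = (36 + S)*(22 + S) = (22 + S)*(36 + S))
Z + A(x(5)) = -2932 + (792 + (5⁴)² + 58*5⁴) = -2932 + (792 + 625² + 58*625) = -2932 + (792 + 390625 + 36250) = -2932 + 427667 = 424735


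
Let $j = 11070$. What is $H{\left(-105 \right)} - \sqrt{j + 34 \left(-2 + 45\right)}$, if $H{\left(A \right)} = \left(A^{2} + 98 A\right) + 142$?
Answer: $877 - 2 \sqrt{3133} \approx 765.05$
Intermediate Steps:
$H{\left(A \right)} = 142 + A^{2} + 98 A$
$H{\left(-105 \right)} - \sqrt{j + 34 \left(-2 + 45\right)} = \left(142 + \left(-105\right)^{2} + 98 \left(-105\right)\right) - \sqrt{11070 + 34 \left(-2 + 45\right)} = \left(142 + 11025 - 10290\right) - \sqrt{11070 + 34 \cdot 43} = 877 - \sqrt{11070 + 1462} = 877 - \sqrt{12532} = 877 - 2 \sqrt{3133}$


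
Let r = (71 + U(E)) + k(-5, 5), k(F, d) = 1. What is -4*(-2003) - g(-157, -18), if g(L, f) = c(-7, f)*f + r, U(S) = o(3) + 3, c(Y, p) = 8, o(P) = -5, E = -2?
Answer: 8086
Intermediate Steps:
U(S) = -2 (U(S) = -5 + 3 = -2)
r = 70 (r = (71 - 2) + 1 = 69 + 1 = 70)
g(L, f) = 70 + 8*f (g(L, f) = 8*f + 70 = 70 + 8*f)
-4*(-2003) - g(-157, -18) = -4*(-2003) - (70 + 8*(-18)) = 8012 - (70 - 144) = 8012 - 1*(-74) = 8012 + 74 = 8086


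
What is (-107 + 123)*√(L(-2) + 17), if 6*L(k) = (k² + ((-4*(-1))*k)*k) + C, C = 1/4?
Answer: 4*√326 ≈ 72.222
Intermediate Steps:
C = ¼ ≈ 0.25000
L(k) = 1/24 + 5*k²/6 (L(k) = ((k² + ((-4*(-1))*k)*k) + ¼)/6 = ((k² + (4*k)*k) + ¼)/6 = ((k² + 4*k²) + ¼)/6 = (5*k² + ¼)/6 = (¼ + 5*k²)/6 = 1/24 + 5*k²/6)
(-107 + 123)*√(L(-2) + 17) = (-107 + 123)*√((1/24 + (⅚)*(-2)²) + 17) = 16*√((1/24 + (⅚)*4) + 17) = 16*√((1/24 + 10/3) + 17) = 16*√(27/8 + 17) = 16*√(163/8) = 16*(√326/4) = 4*√326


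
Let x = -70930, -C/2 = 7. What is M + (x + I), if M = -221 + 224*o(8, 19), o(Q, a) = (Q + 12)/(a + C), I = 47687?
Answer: -22568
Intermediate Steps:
C = -14 (C = -2*7 = -14)
o(Q, a) = (12 + Q)/(-14 + a) (o(Q, a) = (Q + 12)/(a - 14) = (12 + Q)/(-14 + a))
M = 675 (M = -221 + 224*((12 + 8)/(-14 + 19)) = -221 + 224*(20/5) = -221 + 224*((1/5)*20) = -221 + 224*4 = -221 + 896 = 675)
M + (x + I) = 675 + (-70930 + 47687) = 675 - 23243 = -22568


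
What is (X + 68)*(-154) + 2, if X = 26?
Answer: -14474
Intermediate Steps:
(X + 68)*(-154) + 2 = (26 + 68)*(-154) + 2 = 94*(-154) + 2 = -14476 + 2 = -14474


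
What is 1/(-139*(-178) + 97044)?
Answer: 1/121786 ≈ 8.2111e-6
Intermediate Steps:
1/(-139*(-178) + 97044) = 1/(24742 + 97044) = 1/121786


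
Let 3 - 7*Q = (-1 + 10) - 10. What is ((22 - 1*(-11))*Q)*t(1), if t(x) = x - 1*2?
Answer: -132/7 ≈ -18.857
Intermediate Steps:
Q = 4/7 (Q = 3/7 - ((-1 + 10) - 10)/7 = 3/7 - (9 - 10)/7 = 3/7 - ⅐*(-1) = 3/7 + ⅐ = 4/7 ≈ 0.57143)
t(x) = -2 + x (t(x) = x - 2 = -2 + x)
((22 - 1*(-11))*Q)*t(1) = ((22 - 1*(-11))*(4/7))*(-2 + 1) = ((22 + 11)*(4/7))*(-1) = (33*(4/7))*(-1) = (132/7)*(-1) = -132/7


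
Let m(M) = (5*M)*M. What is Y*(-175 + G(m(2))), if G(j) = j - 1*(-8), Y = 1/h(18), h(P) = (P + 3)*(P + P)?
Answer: -7/36 ≈ -0.19444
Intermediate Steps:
h(P) = 2*P*(3 + P) (h(P) = (3 + P)*(2*P) = 2*P*(3 + P))
Y = 1/756 (Y = 1/(2*18*(3 + 18)) = 1/(2*18*21) = 1/756 ≈ 0.0013228)
m(M) = 5*M²
G(j) = 8 + j (G(j) = j + 8 = 8 + j)
Y*(-175 + G(m(2))) = (-175 + (8 + 5*2²))/756 = (-175 + (8 + 5*4))/756 = (-175 + (8 + 20))/756 = (-175 + 28)/756 = (1/756)*(-147) = -7/36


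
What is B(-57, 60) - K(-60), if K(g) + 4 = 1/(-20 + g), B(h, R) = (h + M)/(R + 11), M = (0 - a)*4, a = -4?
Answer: 19511/5680 ≈ 3.4350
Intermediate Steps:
M = 16 (M = (0 - 1*(-4))*4 = (0 + 4)*4 = 4*4 = 16)
B(h, R) = (16 + h)/(11 + R) (B(h, R) = (h + 16)/(R + 11) = (16 + h)/(11 + R))
K(g) = -4 + 1/(-20 + g)
B(-57, 60) - K(-60) = (16 - 57)/(11 + 60) - (81 - 4*(-60))/(-20 - 60) = -41/71 - (81 + 240)/(-80) = (1/71)*(-41) - (-1)*321/80 = -41/71 - 1*(-321/80) = -41/71 + 321/80 = 19511/5680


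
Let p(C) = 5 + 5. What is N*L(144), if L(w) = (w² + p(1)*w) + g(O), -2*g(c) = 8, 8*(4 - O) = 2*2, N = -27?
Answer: -598644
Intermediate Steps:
O = 7/2 (O = 4 - 2/4 = 4 - ⅛*4 = 4 - ½ = 7/2 ≈ 3.5000)
g(c) = -4 (g(c) = -½*8 = -4)
p(C) = 10
L(w) = -4 + w² + 10*w (L(w) = (w² + 10*w) - 4 = -4 + w² + 10*w)
N*L(144) = -27*(-4 + 144² + 10*144) = -27*(-4 + 20736 + 1440) = -27*22172 = -598644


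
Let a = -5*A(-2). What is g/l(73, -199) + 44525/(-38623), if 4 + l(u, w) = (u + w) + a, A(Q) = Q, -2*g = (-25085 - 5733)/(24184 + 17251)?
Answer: -17075565139/14772406200 ≈ -1.1559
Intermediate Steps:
g = 15409/41435 (g = -(-25085 - 5733)/(2*(24184 + 17251)) = -(-15409)/41435 = -½*(-30818/41435) = 15409/41435 ≈ 0.37188)
a = 10 (a = -5*(-2) = 10)
l(u, w) = 6 + u + w (l(u, w) = -4 + ((u + w) + 10) = -4 + (10 + u + w) = 6 + u + w)
g/l(73, -199) + 44525/(-38623) = 15409/(41435*(6 + 73 - 199)) + 44525/(-38623) = (15409/41435)/(-120) + 44525*(-1/38623) = (15409/41435)*(-1/120) - 3425/2971 = -15409/4972200 - 3425/2971 = -17075565139/14772406200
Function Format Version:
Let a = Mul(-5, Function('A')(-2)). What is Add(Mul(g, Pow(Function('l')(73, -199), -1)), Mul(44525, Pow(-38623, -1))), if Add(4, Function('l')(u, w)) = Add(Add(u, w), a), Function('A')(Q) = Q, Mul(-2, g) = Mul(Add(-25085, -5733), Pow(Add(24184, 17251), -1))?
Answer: Rational(-17075565139, 14772406200) ≈ -1.1559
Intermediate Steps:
g = Rational(15409, 41435) (g = Mul(Rational(-1, 2), Mul(Add(-25085, -5733), Pow(Add(24184, 17251), -1))) = Mul(Rational(-1, 2), Mul(-30818, Pow(41435, -1))) = Mul(Rational(-1, 2), Mul(-30818, Rational(1, 41435))) = Mul(Rational(-1, 2), Rational(-30818, 41435)) = Rational(15409, 41435) ≈ 0.37188)
a = 10 (a = Mul(-5, -2) = 10)
Function('l')(u, w) = Add(6, u, w) (Function('l')(u, w) = Add(-4, Add(Add(u, w), 10)) = Add(-4, Add(10, u, w)) = Add(6, u, w))
Add(Mul(g, Pow(Function('l')(73, -199), -1)), Mul(44525, Pow(-38623, -1))) = Add(Mul(Rational(15409, 41435), Pow(Add(6, 73, -199), -1)), Mul(44525, Pow(-38623, -1))) = Add(Mul(Rational(15409, 41435), Pow(-120, -1)), Mul(44525, Rational(-1, 38623))) = Add(Mul(Rational(15409, 41435), Rational(-1, 120)), Rational(-3425, 2971)) = Add(Rational(-15409, 4972200), Rational(-3425, 2971)) = Rational(-17075565139, 14772406200)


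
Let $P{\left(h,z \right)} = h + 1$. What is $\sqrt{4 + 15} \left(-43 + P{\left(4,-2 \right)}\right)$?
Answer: $- 38 \sqrt{19} \approx -165.64$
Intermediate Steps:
$P{\left(h,z \right)} = 1 + h$
$\sqrt{4 + 15} \left(-43 + P{\left(4,-2 \right)}\right) = \sqrt{4 + 15} \left(-43 + \left(1 + 4\right)\right) = \sqrt{19} \left(-43 + 5\right) = \sqrt{19} \left(-38\right) = - 38 \sqrt{19}$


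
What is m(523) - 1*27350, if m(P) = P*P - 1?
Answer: 246178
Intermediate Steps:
m(P) = -1 + P² (m(P) = P² - 1 = -1 + P²)
m(523) - 1*27350 = (-1 + 523²) - 1*27350 = (-1 + 273529) - 27350 = 273528 - 27350 = 246178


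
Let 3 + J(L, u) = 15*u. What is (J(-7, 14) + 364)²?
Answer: 326041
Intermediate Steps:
J(L, u) = -3 + 15*u
(J(-7, 14) + 364)² = ((-3 + 15*14) + 364)² = ((-3 + 210) + 364)² = (207 + 364)² = 571² = 326041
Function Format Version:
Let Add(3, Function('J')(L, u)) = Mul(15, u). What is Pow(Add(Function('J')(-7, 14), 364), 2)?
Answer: 326041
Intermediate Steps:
Function('J')(L, u) = Add(-3, Mul(15, u))
Pow(Add(Function('J')(-7, 14), 364), 2) = Pow(Add(Add(-3, Mul(15, 14)), 364), 2) = Pow(Add(Add(-3, 210), 364), 2) = Pow(Add(207, 364), 2) = Pow(571, 2) = 326041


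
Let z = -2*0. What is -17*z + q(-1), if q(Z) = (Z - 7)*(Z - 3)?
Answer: 32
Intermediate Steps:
q(Z) = (-7 + Z)*(-3 + Z)
z = 0
-17*z + q(-1) = -17*0 + (21 + (-1)² - 10*(-1)) = 0 + (21 + 1 + 10) = 0 + 32 = 32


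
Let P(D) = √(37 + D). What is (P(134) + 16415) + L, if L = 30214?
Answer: 46629 + 3*√19 ≈ 46642.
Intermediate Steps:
(P(134) + 16415) + L = (√(37 + 134) + 16415) + 30214 = (√171 + 16415) + 30214 = (3*√19 + 16415) + 30214 = (16415 + 3*√19) + 30214 = 46629 + 3*√19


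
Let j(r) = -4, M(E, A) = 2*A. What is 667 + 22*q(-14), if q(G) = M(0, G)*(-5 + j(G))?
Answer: 6211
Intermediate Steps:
q(G) = -18*G (q(G) = (2*G)*(-5 - 4) = (2*G)*(-9) = -18*G)
667 + 22*q(-14) = 667 + 22*(-18*(-14)) = 667 + 22*252 = 667 + 5544 = 6211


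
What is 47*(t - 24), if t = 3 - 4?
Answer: -1175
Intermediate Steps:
t = -1
47*(t - 24) = 47*(-1 - 24) = 47*(-25) = -1175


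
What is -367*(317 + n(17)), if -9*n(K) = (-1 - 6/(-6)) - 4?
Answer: -1048519/9 ≈ -1.1650e+5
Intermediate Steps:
n(K) = 4/9 (n(K) = -((-1 - 6/(-6)) - 4)/9 = -((-1 - 6*(-⅙)) - 4)/9 = -((-1 + 1) - 4)/9 = -(0 - 4)/9 = -⅑*(-4) = 4/9)
-367*(317 + n(17)) = -367*(317 + 4/9) = -367*2857/9 = -1048519/9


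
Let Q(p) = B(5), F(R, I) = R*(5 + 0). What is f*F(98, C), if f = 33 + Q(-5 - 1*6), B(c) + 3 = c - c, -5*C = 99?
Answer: 14700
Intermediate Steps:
C = -99/5 (C = -1/5*99 = -99/5 ≈ -19.800)
B(c) = -3 (B(c) = -3 + (c - c) = -3 + 0 = -3)
F(R, I) = 5*R (F(R, I) = R*5 = 5*R)
Q(p) = -3
f = 30 (f = 33 - 3 = 30)
f*F(98, C) = 30*(5*98) = 30*490 = 14700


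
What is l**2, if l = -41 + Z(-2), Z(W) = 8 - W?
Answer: 961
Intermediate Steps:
l = -31 (l = -41 + (8 - 1*(-2)) = -41 + (8 + 2) = -41 + 10 = -31)
l**2 = (-31)**2 = 961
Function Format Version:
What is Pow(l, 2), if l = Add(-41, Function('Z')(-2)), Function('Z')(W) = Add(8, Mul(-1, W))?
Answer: 961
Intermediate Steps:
l = -31 (l = Add(-41, Add(8, Mul(-1, -2))) = Add(-41, Add(8, 2)) = Add(-41, 10) = -31)
Pow(l, 2) = Pow(-31, 2) = 961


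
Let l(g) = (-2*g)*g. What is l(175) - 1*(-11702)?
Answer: -49548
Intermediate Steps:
l(g) = -2*g²
l(175) - 1*(-11702) = -2*175² - 1*(-11702) = -2*30625 + 11702 = -61250 + 11702 = -49548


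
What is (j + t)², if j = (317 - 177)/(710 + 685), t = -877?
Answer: 59856069025/77841 ≈ 7.6895e+5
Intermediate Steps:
j = 28/279 (j = 140/1395 = 140*(1/1395) = 28/279 ≈ 0.10036)
(j + t)² = (28/279 - 877)² = (-244655/279)² = 59856069025/77841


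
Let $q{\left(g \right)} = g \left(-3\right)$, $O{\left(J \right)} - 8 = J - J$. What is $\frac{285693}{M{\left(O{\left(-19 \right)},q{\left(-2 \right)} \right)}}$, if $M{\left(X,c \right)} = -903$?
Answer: $- \frac{95231}{301} \approx -316.38$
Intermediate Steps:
$O{\left(J \right)} = 8$ ($O{\left(J \right)} = 8 + \left(J - J\right) = 8 + 0 = 8$)
$q{\left(g \right)} = - 3 g$
$\frac{285693}{M{\left(O{\left(-19 \right)},q{\left(-2 \right)} \right)}} = \frac{285693}{-903} = 285693 \left(- \frac{1}{903}\right) = - \frac{95231}{301}$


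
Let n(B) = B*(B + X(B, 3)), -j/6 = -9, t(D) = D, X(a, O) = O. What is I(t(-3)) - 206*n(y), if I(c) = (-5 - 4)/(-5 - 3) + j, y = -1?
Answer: 3737/8 ≈ 467.13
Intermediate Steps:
j = 54 (j = -6*(-9) = 54)
n(B) = B*(3 + B) (n(B) = B*(B + 3) = B*(3 + B))
I(c) = 441/8 (I(c) = (-5 - 4)/(-5 - 3) + 54 = -9/(-8) + 54 = -9*(-⅛) + 54 = 9/8 + 54 = 441/8)
I(t(-3)) - 206*n(y) = 441/8 - (-206)*(3 - 1) = 441/8 - (-206)*2 = 441/8 - 206*(-2) = 441/8 + 412 = 3737/8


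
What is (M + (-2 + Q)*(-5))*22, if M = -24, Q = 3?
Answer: -638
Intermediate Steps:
(M + (-2 + Q)*(-5))*22 = (-24 + (-2 + 3)*(-5))*22 = (-24 + 1*(-5))*22 = (-24 - 5)*22 = -29*22 = -638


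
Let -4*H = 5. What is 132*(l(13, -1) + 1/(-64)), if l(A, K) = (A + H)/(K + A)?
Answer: 2035/16 ≈ 127.19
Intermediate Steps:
H = -5/4 (H = -¼*5 = -5/4 ≈ -1.2500)
l(A, K) = (-5/4 + A)/(A + K) (l(A, K) = (A - 5/4)/(K + A) = (-5/4 + A)/(A + K))
132*(l(13, -1) + 1/(-64)) = 132*((-5/4 + 13)/(13 - 1) + 1/(-64)) = 132*((47/4)/12 - 1/64) = 132*((1/12)*(47/4) - 1/64) = 132*(47/48 - 1/64) = 132*(185/192) = 2035/16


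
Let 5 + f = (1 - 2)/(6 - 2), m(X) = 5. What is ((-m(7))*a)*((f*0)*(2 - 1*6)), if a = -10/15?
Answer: 0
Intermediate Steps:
a = -2/3 (a = -10*1/15 = -2/3 ≈ -0.66667)
f = -21/4 (f = -5 + (1 - 2)/(6 - 2) = -5 - 1/4 = -21/4 ≈ -5.2500)
((-m(7))*a)*((f*0)*(2 - 1*6)) = (-1*5*(-2/3))*((-21/4*0)*(2 - 1*6)) = (-5*(-2/3))*(0*(2 - 6)) = 10*(0*(-4))/3 = (10/3)*0 = 0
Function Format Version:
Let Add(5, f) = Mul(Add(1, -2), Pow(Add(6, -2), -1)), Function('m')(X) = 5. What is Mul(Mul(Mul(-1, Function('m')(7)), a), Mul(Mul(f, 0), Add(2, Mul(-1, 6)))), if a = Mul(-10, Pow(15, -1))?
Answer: 0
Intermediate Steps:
a = Rational(-2, 3) (a = Mul(-10, Rational(1, 15)) = Rational(-2, 3) ≈ -0.66667)
f = Rational(-21, 4) (f = Add(-5, Mul(Add(1, -2), Pow(Add(6, -2), -1))) = Add(-5, Mul(-1, Pow(4, -1))) = Add(-5, Mul(-1, Rational(1, 4))) = Add(-5, Rational(-1, 4)) = Rational(-21, 4) ≈ -5.2500)
Mul(Mul(Mul(-1, Function('m')(7)), a), Mul(Mul(f, 0), Add(2, Mul(-1, 6)))) = Mul(Mul(Mul(-1, 5), Rational(-2, 3)), Mul(Mul(Rational(-21, 4), 0), Add(2, Mul(-1, 6)))) = Mul(Mul(-5, Rational(-2, 3)), Mul(0, Add(2, -6))) = Mul(Rational(10, 3), Mul(0, -4)) = Mul(Rational(10, 3), 0) = 0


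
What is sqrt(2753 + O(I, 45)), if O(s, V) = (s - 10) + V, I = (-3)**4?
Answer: sqrt(2869) ≈ 53.563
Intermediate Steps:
I = 81
O(s, V) = -10 + V + s (O(s, V) = (-10 + s) + V = -10 + V + s)
sqrt(2753 + O(I, 45)) = sqrt(2753 + (-10 + 45 + 81)) = sqrt(2753 + 116) = sqrt(2869)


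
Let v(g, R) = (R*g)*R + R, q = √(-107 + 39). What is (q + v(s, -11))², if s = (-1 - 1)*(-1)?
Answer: 53293 + 924*I*√17 ≈ 53293.0 + 3809.8*I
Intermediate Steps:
q = 2*I*√17 (q = √(-68) = 2*I*√17 ≈ 8.2462*I)
s = 2 (s = -2*(-1) = 2)
v(g, R) = R + g*R² (v(g, R) = g*R² + R = R + g*R²)
(q + v(s, -11))² = (2*I*√17 - 11*(1 - 11*2))² = (2*I*√17 - 11*(1 - 22))² = (2*I*√17 - 11*(-21))² = (2*I*√17 + 231)² = (231 + 2*I*√17)²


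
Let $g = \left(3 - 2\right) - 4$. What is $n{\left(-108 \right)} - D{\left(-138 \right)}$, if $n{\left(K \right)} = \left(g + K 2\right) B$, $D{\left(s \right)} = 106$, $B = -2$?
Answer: $332$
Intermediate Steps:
$g = -3$ ($g = 1 - 4 = -3$)
$n{\left(K \right)} = 6 - 4 K$ ($n{\left(K \right)} = \left(-3 + K 2\right) \left(-2\right) = \left(-3 + 2 K\right) \left(-2\right) = 6 - 4 K$)
$n{\left(-108 \right)} - D{\left(-138 \right)} = \left(6 - -432\right) - 106 = \left(6 + 432\right) - 106 = 438 - 106 = 332$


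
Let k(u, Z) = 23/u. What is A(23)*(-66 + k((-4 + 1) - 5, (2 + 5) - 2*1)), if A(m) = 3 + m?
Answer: -7163/4 ≈ -1790.8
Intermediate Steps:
A(23)*(-66 + k((-4 + 1) - 5, (2 + 5) - 2*1)) = (3 + 23)*(-66 + 23/((-4 + 1) - 5)) = 26*(-66 + 23/(-3 - 5)) = 26*(-66 + 23/(-8)) = 26*(-66 + 23*(-⅛)) = 26*(-66 - 23/8) = 26*(-551/8) = -7163/4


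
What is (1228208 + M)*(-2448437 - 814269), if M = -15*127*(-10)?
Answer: -4069436160148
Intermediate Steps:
M = 19050 (M = -1905*(-10) = 19050)
(1228208 + M)*(-2448437 - 814269) = (1228208 + 19050)*(-2448437 - 814269) = 1247258*(-3262706) = -4069436160148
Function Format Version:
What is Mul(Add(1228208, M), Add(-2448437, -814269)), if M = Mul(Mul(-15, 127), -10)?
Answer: -4069436160148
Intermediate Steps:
M = 19050 (M = Mul(-1905, -10) = 19050)
Mul(Add(1228208, M), Add(-2448437, -814269)) = Mul(Add(1228208, 19050), Add(-2448437, -814269)) = Mul(1247258, -3262706) = -4069436160148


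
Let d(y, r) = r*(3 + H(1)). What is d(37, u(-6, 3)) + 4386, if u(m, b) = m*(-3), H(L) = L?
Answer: 4458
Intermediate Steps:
u(m, b) = -3*m
d(y, r) = 4*r (d(y, r) = r*(3 + 1) = r*4 = 4*r)
d(37, u(-6, 3)) + 4386 = 4*(-3*(-6)) + 4386 = 4*18 + 4386 = 72 + 4386 = 4458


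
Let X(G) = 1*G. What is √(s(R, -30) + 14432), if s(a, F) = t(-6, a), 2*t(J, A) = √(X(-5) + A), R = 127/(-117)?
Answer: √(21951072 + 39*I*√2314)/39 ≈ 120.13 + 0.0051336*I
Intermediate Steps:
X(G) = G
R = -127/117 (R = 127*(-1/117) = -127/117 ≈ -1.0855)
t(J, A) = √(-5 + A)/2
s(a, F) = √(-5 + a)/2
√(s(R, -30) + 14432) = √(√(-5 - 127/117)/2 + 14432) = √(√(-712/117)/2 + 14432) = √((2*I*√2314/39)/2 + 14432) = √(I*√2314/39 + 14432) = √(14432 + I*√2314/39)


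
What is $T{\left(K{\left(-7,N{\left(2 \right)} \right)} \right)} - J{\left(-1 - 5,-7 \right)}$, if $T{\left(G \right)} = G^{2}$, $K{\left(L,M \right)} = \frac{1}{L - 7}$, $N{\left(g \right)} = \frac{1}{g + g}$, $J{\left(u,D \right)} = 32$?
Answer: $- \frac{6271}{196} \approx -31.995$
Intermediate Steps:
$N{\left(g \right)} = \frac{1}{2 g}$
$K{\left(L,M \right)} = \frac{1}{-7 + L}$
$T{\left(K{\left(-7,N{\left(2 \right)} \right)} \right)} - J{\left(-1 - 5,-7 \right)} = \left(\frac{1}{-7 - 7}\right)^{2} - 32 = \left(\frac{1}{-14}\right)^{2} - 32 = \left(- \frac{1}{14}\right)^{2} - 32 = \frac{1}{196} - 32 = - \frac{6271}{196}$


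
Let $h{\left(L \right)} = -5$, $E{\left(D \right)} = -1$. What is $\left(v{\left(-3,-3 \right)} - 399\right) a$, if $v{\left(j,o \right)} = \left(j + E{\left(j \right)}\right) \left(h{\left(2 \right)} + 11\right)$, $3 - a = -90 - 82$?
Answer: $-74025$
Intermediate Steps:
$a = 175$ ($a = 3 - \left(-90 - 82\right) = 3 - -172 = 3 + 172 = 175$)
$v{\left(j,o \right)} = -6 + 6 j$ ($v{\left(j,o \right)} = \left(j - 1\right) \left(-5 + 11\right) = \left(-1 + j\right) 6 = -6 + 6 j$)
$\left(v{\left(-3,-3 \right)} - 399\right) a = \left(\left(-6 + 6 \left(-3\right)\right) - 399\right) 175 = \left(\left(-6 - 18\right) - 399\right) 175 = \left(-24 - 399\right) 175 = \left(-423\right) 175 = -74025$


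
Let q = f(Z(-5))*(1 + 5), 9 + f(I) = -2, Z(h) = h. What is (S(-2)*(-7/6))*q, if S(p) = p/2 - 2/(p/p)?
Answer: -231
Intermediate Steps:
f(I) = -11 (f(I) = -9 - 2 = -11)
S(p) = -2 + p/2 (S(p) = p*(1/2) - 2/1 = p/2 - 2*1 = p/2 - 2 = -2 + p/2)
q = -66 (q = -11*(1 + 5) = -11*6 = -66)
(S(-2)*(-7/6))*q = ((-2 + (1/2)*(-2))*(-7/6))*(-66) = ((-2 - 1)*(-7*1/6))*(-66) = -3*(-7/6)*(-66) = (7/2)*(-66) = -231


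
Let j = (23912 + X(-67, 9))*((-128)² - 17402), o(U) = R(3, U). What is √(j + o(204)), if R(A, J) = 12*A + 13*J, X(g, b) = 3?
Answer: 61*I*√6542 ≈ 4933.8*I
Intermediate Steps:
o(U) = 36 + 13*U (o(U) = 12*3 + 13*U = 36 + 13*U)
j = -24345470 (j = (23912 + 3)*((-128)² - 17402) = 23915*(16384 - 17402) = 23915*(-1018) = -24345470)
√(j + o(204)) = √(-24345470 + (36 + 13*204)) = √(-24345470 + (36 + 2652)) = √(-24345470 + 2688) = √(-24342782) = 61*I*√6542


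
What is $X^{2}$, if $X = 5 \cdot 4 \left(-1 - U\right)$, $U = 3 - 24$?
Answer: $160000$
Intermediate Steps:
$U = -21$ ($U = 3 - 24 = -21$)
$X = 400$ ($X = 5 \cdot 4 \left(-1 - -21\right) = 20 \left(-1 + 21\right) = 20 \cdot 20 = 400$)
$X^{2} = 400^{2} = 160000$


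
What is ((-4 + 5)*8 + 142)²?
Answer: 22500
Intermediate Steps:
((-4 + 5)*8 + 142)² = (1*8 + 142)² = (8 + 142)² = 150² = 22500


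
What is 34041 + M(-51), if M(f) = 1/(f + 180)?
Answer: 4391290/129 ≈ 34041.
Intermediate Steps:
M(f) = 1/(180 + f)
34041 + M(-51) = 34041 + 1/(180 - 51) = 34041 + 1/129 = 4391290/129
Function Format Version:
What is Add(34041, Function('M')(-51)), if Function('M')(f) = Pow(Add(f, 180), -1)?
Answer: Rational(4391290, 129) ≈ 34041.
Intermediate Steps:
Function('M')(f) = Pow(Add(180, f), -1)
Add(34041, Function('M')(-51)) = Add(34041, Pow(Add(180, -51), -1)) = Add(34041, Pow(129, -1)) = Add(34041, Rational(1, 129)) = Rational(4391290, 129)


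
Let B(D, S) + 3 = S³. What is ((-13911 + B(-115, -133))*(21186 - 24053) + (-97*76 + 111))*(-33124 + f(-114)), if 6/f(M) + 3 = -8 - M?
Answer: -23148472218569296/103 ≈ -2.2474e+14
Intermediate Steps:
B(D, S) = -3 + S³
f(M) = 6/(-11 - M) (f(M) = 6/(-3 + (-8 - M)) = 6/(-11 - M))
((-13911 + B(-115, -133))*(21186 - 24053) + (-97*76 + 111))*(-33124 + f(-114)) = ((-13911 + (-3 + (-133)³))*(21186 - 24053) + (-97*76 + 111))*(-33124 - 6/(11 - 114)) = ((-13911 + (-3 - 2352637))*(-2867) + (-7372 + 111))*(-33124 - 6/(-103)) = ((-13911 - 2352640)*(-2867) - 7261)*(-33124 - 6*(-1/103)) = (-2366551*(-2867) - 7261)*(-33124 + 6/103) = (6784901717 - 7261)*(-3411766/103) = 6784894456*(-3411766/103) = -23148472218569296/103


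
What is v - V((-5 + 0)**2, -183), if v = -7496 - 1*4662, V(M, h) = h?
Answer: -11975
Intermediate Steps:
v = -12158 (v = -7496 - 4662 = -12158)
v - V((-5 + 0)**2, -183) = -12158 - 1*(-183) = -12158 + 183 = -11975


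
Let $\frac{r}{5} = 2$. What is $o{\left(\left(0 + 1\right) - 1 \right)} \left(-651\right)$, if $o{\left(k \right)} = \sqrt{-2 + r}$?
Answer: $- 1302 \sqrt{2} \approx -1841.3$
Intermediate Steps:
$r = 10$ ($r = 5 \cdot 2 = 10$)
$o{\left(k \right)} = 2 \sqrt{2}$ ($o{\left(k \right)} = \sqrt{-2 + 10} = \sqrt{8} = 2 \sqrt{2}$)
$o{\left(\left(0 + 1\right) - 1 \right)} \left(-651\right) = 2 \sqrt{2} \left(-651\right) = - 1302 \sqrt{2}$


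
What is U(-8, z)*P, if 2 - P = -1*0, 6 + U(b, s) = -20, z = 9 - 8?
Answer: -52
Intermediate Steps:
z = 1
U(b, s) = -26 (U(b, s) = -6 - 20 = -26)
P = 2 (P = 2 - (-1)*0 = 2 - 1*0 = 2 + 0 = 2)
U(-8, z)*P = -26*2 = -52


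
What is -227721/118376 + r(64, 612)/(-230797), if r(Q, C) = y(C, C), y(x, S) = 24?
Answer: -52560164661/27320825672 ≈ -1.9238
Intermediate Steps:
r(Q, C) = 24
-227721/118376 + r(64, 612)/(-230797) = -227721/118376 + 24/(-230797) = -227721*1/118376 + 24*(-1/230797) = -227721/118376 - 24/230797 = -52560164661/27320825672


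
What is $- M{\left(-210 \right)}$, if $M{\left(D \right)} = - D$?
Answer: $-210$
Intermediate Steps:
$- M{\left(-210 \right)} = - \left(-1\right) \left(-210\right) = \left(-1\right) 210 = -210$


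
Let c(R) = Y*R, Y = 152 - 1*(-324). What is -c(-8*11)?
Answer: 41888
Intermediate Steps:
Y = 476 (Y = 152 + 324 = 476)
c(R) = 476*R
-c(-8*11) = -476*(-8*11) = -476*(-88) = -1*(-41888) = 41888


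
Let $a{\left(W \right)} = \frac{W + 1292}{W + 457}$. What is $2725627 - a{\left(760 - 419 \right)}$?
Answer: $\frac{2175048713}{798} \approx 2.7256 \cdot 10^{6}$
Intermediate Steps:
$a{\left(W \right)} = \frac{1292 + W}{457 + W}$
$2725627 - a{\left(760 - 419 \right)} = 2725627 - \frac{1292 + \left(760 - 419\right)}{457 + \left(760 - 419\right)} = 2725627 - \frac{1292 + 341}{457 + 341} = 2725627 - \frac{1}{798} \cdot 1633 = 2725627 - \frac{1633}{798} = \frac{2175048713}{798}$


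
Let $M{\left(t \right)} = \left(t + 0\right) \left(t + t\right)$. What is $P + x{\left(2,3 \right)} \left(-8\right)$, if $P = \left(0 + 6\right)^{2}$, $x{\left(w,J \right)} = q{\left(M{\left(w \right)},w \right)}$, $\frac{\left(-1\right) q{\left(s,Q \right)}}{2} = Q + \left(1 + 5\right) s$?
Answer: $836$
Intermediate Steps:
$M{\left(t \right)} = 2 t^{2}$ ($M{\left(t \right)} = t 2 t = 2 t^{2}$)
$q{\left(s,Q \right)} = - 12 s - 2 Q$ ($q{\left(s,Q \right)} = - 2 \left(Q + \left(1 + 5\right) s\right) = - 2 \left(Q + 6 s\right) = - 12 s - 2 Q$)
$x{\left(w,J \right)} = - 24 w^{2} - 2 w$ ($x{\left(w,J \right)} = - 12 \cdot 2 w^{2} - 2 w = - 24 w^{2} - 2 w$)
$P = 36$ ($P = 6^{2} = 36$)
$P + x{\left(2,3 \right)} \left(-8\right) = 36 + 2 \cdot 2 \left(-1 - 24\right) \left(-8\right) = 36 + 2 \cdot 2 \left(-25\right) \left(-8\right) = 36 - -800 = 36 + 800 = 836$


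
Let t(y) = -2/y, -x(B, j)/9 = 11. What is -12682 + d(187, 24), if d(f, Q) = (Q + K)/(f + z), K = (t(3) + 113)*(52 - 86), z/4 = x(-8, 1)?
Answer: -7940228/627 ≈ -12664.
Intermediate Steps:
x(B, j) = -99 (x(B, j) = -9*11 = -99)
z = -396 (z = 4*(-99) = -396)
K = -11458/3 (K = (-2/3 + 113)*(52 - 86) = (-2*⅓ + 113)*(-34) = (-⅔ + 113)*(-34) = (337/3)*(-34) = -11458/3 ≈ -3819.3)
d(f, Q) = (-11458/3 + Q)/(-396 + f) (d(f, Q) = (Q - 11458/3)/(f - 396) = (-11458/3 + Q)/(-396 + f))
-12682 + d(187, 24) = -12682 + (-11458/3 + 24)/(-396 + 187) = -12682 - 11386/3/(-209) = -12682 - 1/209*(-11386/3) = -12682 + 11386/627 = -7940228/627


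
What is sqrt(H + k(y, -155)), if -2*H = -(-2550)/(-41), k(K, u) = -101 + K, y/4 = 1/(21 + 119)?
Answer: 3*I*sqrt(15987335)/1435 ≈ 8.3591*I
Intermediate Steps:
y = 1/35 (y = 4/(21 + 119) = 4/140 = 4*(1/140) = 1/35 ≈ 0.028571)
H = 1275/41 (H = -(-85)*(-15/(-41)) = -(-85)*(-15*(-1/41)) = -(-85)*15/41 = -1/2*(-2550/41) = 1275/41 ≈ 31.098)
sqrt(H + k(y, -155)) = sqrt(1275/41 + (-101 + 1/35)) = sqrt(1275/41 - 3534/35) = sqrt(-100269/1435) = 3*I*sqrt(15987335)/1435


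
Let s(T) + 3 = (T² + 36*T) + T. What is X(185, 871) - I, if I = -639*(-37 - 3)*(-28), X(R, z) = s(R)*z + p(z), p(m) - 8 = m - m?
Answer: 36485045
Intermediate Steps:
p(m) = 8 (p(m) = 8 + (m - m) = 8 + 0 = 8)
s(T) = -3 + T² + 37*T (s(T) = -3 + ((T² + 36*T) + T) = -3 + (T² + 37*T) = -3 + T² + 37*T)
X(R, z) = 8 + z*(-3 + R² + 37*R) (X(R, z) = (-3 + R² + 37*R)*z + 8 = z*(-3 + R² + 37*R) + 8 = 8 + z*(-3 + R² + 37*R))
I = -715680 (I = -(-25560)*(-28) = -639*1120 = -715680)
X(185, 871) - I = (8 + 871*(-3 + 185² + 37*185)) - 1*(-715680) = (8 + 871*(-3 + 34225 + 6845)) + 715680 = (8 + 871*41067) + 715680 = (8 + 35769357) + 715680 = 35769365 + 715680 = 36485045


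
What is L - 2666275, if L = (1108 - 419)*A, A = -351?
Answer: -2908114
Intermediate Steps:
L = -241839 (L = (1108 - 419)*(-351) = 689*(-351) = -241839)
L - 2666275 = -241839 - 2666275 = -2908114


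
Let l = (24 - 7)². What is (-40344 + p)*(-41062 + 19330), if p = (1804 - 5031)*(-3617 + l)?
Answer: -232513101984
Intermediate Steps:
l = 289 (l = 17² = 289)
p = 10739456 (p = (1804 - 5031)*(-3617 + 289) = -3227*(-3328) = 10739456)
(-40344 + p)*(-41062 + 19330) = (-40344 + 10739456)*(-41062 + 19330) = 10699112*(-21732) = -232513101984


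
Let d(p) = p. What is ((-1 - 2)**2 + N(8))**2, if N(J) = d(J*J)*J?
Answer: 271441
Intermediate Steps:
N(J) = J**3 (N(J) = (J*J)*J = J**2*J = J**3)
((-1 - 2)**2 + N(8))**2 = ((-1 - 2)**2 + 8**3)**2 = ((-3)**2 + 512)**2 = (9 + 512)**2 = 521**2 = 271441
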